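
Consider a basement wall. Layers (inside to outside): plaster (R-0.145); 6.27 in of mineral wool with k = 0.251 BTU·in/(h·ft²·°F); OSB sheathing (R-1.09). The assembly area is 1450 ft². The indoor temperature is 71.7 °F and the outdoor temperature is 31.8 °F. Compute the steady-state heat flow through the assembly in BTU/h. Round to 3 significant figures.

6.27/0.251 = 24.98
R_total = 0.145 + 24.98 + 1.09 = 26.22 ft²·°F·h/BTU
Q = A·ΔT/R = 1450 × (71.7 − 31.8) / 26.22 = 2207 BTU/h

2210 BTU/h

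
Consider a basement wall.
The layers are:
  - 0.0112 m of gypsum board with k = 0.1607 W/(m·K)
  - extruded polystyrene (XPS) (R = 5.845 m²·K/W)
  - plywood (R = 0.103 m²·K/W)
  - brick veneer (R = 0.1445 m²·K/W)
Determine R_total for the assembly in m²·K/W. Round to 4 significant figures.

6.162 m²·K/W

0.0112/0.1607 = 0.069695
R_total = 0.069695 + 5.845 + 0.103 + 0.1445 = 6.1622 m²·K/W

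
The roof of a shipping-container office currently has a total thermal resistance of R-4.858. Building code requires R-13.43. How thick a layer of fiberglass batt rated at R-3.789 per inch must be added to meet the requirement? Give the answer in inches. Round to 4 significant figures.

2.262 in

ΔR = 13.43 − 4.858 = 8.572 ft²·°F·h/BTU
L = ΔR / (R/in) = 8.572/3.789 = 2.2623 in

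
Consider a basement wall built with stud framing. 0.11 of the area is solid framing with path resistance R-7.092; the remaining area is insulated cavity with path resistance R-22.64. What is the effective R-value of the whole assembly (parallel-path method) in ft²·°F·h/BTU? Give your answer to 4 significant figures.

18.24 ft²·°F·h/BTU

U_eff = 0.89/22.64 + 0.11/7.092 = 0.039311 + 0.01551 = 0.054821
R_eff = 1/U_eff = 18.241 ft²·°F·h/BTU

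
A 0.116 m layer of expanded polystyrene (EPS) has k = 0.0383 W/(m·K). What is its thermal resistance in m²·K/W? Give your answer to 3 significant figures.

3.03 m²·K/W

R = L/k = 0.116/0.0383 = 3.029 m²·K/W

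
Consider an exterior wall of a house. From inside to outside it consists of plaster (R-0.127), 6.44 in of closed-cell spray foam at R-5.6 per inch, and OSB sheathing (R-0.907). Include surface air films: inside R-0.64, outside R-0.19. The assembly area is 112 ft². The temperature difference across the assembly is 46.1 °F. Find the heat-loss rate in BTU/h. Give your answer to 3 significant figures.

6.44 × 5.6 = 36.06
R_total = 0.64 + 0.127 + 36.06 + 0.907 + 0.19 = 37.93 ft²·°F·h/BTU
Q = A·ΔT/R = 112 × 46.1 / 37.93 = 136.1 BTU/h

136 BTU/h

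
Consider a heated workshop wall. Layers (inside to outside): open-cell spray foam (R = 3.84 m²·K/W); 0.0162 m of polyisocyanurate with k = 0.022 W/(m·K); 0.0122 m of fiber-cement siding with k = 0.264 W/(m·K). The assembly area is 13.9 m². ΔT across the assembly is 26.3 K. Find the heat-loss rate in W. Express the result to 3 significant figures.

0.0162/0.022 = 0.7364
0.0122/0.264 = 0.04621
R_total = 3.84 + 0.7364 + 0.04621 = 4.623 m²·K/W
Q = A·ΔT/R = 13.9 × 26.3 / 4.623 = 79.08 W

79.1 W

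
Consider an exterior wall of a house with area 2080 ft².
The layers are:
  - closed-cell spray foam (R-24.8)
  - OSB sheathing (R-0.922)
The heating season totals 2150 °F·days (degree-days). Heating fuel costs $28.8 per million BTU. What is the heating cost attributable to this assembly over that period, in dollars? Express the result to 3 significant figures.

120 dollars

R_total = 24.8 + 0.922 = 25.72 ft²·°F·h/BTU
E = A × HDD × 24 / R = 2080 × 2150 × 24 / 25.72 = 4173000 BTU
Cost = 4173000/10⁶ × 28.8 = $120.2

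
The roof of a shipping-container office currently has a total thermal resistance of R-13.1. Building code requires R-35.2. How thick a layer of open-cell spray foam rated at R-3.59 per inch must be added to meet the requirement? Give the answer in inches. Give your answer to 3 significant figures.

6.16 in

ΔR = 35.2 − 13.1 = 22.1 ft²·°F·h/BTU
L = ΔR / (R/in) = 22.1/3.59 = 6.156 in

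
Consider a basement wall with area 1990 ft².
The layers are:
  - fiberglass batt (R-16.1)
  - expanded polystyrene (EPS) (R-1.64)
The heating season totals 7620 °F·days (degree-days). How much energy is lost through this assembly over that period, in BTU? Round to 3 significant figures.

20500000 BTU

R_total = 16.1 + 1.64 = 17.74 ft²·°F·h/BTU
E = A × HDD × 24 / R = 1990 × 7620 × 24 / 17.74 = 20510000 BTU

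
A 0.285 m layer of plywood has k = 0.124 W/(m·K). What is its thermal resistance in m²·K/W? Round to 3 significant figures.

R = L/k = 0.285/0.124 = 2.298 m²·K/W

2.30 m²·K/W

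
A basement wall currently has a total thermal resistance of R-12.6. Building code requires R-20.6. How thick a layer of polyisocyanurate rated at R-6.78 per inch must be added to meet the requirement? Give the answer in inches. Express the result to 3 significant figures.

1.18 in

ΔR = 20.6 − 12.6 = 8 ft²·°F·h/BTU
L = ΔR / (R/in) = 8/6.78 = 1.18 in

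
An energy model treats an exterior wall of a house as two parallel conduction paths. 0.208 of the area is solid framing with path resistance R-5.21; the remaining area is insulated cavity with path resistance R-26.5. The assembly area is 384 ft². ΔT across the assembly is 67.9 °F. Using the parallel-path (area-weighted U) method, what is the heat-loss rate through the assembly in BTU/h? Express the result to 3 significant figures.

U_eff = 0.792/26.5 + 0.208/5.21 = 0.02989 + 0.03992 = 0.06981
R_eff = 1/U_eff = 14.32 ft²·°F·h/BTU
Q = 384 × 67.9 / 14.32 = 1820 BTU/h

1820 BTU/h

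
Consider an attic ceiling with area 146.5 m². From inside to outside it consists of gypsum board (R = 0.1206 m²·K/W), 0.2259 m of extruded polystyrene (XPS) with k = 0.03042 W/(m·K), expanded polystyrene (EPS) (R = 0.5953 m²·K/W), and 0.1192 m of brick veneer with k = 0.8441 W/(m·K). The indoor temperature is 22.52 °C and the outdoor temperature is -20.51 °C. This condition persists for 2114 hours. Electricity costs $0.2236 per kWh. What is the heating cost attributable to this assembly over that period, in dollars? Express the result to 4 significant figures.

0.2259/0.03042 = 7.426
0.1192/0.8441 = 0.14122
R_total = 0.1206 + 7.426 + 0.5953 + 0.14122 = 8.2832 m²·K/W
Q = 146.5 × (22.52 − (-20.51)) / 8.2832 = 761.05 W
E = 761.05 W × 2114 h / 1000 = 1608.9 kWh
Cost = 1608.9 × 0.2236 = $359.74

359.7 dollars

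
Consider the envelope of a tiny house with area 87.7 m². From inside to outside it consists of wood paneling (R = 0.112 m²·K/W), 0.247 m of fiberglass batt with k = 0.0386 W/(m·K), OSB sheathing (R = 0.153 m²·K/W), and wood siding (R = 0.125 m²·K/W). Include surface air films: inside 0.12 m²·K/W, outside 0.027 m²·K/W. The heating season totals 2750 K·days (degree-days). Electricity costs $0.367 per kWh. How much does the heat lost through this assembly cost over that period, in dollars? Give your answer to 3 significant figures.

306 dollars

0.247/0.0386 = 6.399
R_total = 0.12 + 0.112 + 6.399 + 0.153 + 0.125 + 0.027 = 6.936 m²·K/W
E = A × HDD × 24 / R / 1000 = 87.7 × 2750 × 24 / 6.936 / 1000 = 834.5 kWh
Cost = 834.5 × 0.367 = $306.3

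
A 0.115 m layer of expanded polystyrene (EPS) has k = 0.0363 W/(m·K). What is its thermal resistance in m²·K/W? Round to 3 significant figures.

R = L/k = 0.115/0.0363 = 3.168 m²·K/W

3.17 m²·K/W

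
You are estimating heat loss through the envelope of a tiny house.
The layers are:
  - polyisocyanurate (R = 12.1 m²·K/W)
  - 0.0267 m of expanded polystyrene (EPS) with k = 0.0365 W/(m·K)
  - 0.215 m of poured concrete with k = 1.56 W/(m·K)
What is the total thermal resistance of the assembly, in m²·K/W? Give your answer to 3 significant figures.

0.0267/0.0365 = 0.7315
0.215/1.56 = 0.1378
R_total = 12.1 + 0.7315 + 0.1378 = 12.97 m²·K/W

13.0 m²·K/W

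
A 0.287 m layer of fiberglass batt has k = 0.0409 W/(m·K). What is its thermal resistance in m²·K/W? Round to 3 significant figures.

7.02 m²·K/W

R = L/k = 0.287/0.0409 = 7.017 m²·K/W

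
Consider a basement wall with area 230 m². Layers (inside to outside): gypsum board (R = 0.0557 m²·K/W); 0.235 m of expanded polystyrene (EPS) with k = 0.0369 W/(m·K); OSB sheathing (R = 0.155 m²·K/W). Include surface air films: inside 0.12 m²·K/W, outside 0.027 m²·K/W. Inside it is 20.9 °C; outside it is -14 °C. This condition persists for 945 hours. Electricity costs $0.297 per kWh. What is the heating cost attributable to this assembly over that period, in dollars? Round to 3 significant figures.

335 dollars

0.235/0.0369 = 6.369
R_total = 0.12 + 0.0557 + 6.369 + 0.155 + 0.027 = 6.726 m²·K/W
Q = 230 × (20.9 − (-14)) / 6.726 = 1193 W
E = 1193 W × 945 h / 1000 = 1128 kWh
Cost = 1128 × 0.297 = $334.9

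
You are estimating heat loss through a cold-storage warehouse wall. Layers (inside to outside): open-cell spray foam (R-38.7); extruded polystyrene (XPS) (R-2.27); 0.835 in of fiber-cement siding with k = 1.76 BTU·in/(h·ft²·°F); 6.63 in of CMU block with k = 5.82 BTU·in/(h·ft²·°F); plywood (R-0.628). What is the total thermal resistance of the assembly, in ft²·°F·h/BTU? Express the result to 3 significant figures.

43.2 ft²·°F·h/BTU

0.835/1.76 = 0.4744
6.63/5.82 = 1.139
R_total = 38.7 + 2.27 + 0.4744 + 1.139 + 0.628 = 43.21 ft²·°F·h/BTU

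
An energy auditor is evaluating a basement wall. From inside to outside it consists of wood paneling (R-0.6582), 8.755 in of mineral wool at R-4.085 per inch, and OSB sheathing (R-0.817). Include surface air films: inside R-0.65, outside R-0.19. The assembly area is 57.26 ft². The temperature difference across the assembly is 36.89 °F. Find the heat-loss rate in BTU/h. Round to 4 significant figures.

8.755 × 4.085 = 35.764
R_total = 0.65 + 0.6582 + 35.764 + 0.817 + 0.19 = 38.079 ft²·°F·h/BTU
Q = A·ΔT/R = 57.26 × 36.89 / 38.079 = 55.472 BTU/h

55.47 BTU/h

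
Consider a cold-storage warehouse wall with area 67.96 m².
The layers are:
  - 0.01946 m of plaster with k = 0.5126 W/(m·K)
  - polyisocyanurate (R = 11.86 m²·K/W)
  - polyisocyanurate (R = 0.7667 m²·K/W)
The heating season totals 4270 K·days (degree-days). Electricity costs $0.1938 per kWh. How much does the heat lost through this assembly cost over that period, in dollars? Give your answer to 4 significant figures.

0.01946/0.5126 = 0.037963
R_total = 0.037963 + 11.86 + 0.7667 = 12.665 m²·K/W
E = A × HDD × 24 / R / 1000 = 67.96 × 4270 × 24 / 12.665 / 1000 = 549.92 kWh
Cost = 549.92 × 0.1938 = $106.57

106.6 dollars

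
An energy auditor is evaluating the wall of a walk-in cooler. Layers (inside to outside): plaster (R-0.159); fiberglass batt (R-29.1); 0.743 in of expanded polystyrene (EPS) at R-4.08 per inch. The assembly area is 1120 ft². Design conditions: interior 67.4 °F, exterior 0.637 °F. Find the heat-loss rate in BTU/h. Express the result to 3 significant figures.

2320 BTU/h

0.743 × 4.08 = 3.031
R_total = 0.159 + 29.1 + 3.031 = 32.29 ft²·°F·h/BTU
Q = A·ΔT/R = 1120 × (67.4 − 0.637) / 32.29 = 2316 BTU/h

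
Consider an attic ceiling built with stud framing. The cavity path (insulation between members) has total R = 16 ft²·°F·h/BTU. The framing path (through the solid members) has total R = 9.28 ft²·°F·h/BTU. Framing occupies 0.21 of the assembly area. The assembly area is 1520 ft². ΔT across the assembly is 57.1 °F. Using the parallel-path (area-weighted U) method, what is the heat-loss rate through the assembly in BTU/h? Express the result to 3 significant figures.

6250 BTU/h

U_eff = 0.79/16 + 0.21/9.28 = 0.04938 + 0.02263 = 0.072
R_eff = 1/U_eff = 13.89 ft²·°F·h/BTU
Q = 1520 × 57.1 / 13.89 = 6249 BTU/h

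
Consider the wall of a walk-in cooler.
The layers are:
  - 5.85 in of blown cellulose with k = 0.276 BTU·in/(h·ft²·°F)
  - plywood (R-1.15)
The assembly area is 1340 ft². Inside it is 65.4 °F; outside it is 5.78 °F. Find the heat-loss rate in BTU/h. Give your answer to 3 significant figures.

3580 BTU/h

5.85/0.276 = 21.2
R_total = 21.2 + 1.15 = 22.35 ft²·°F·h/BTU
Q = A·ΔT/R = 1340 × (65.4 − 5.78) / 22.35 = 3575 BTU/h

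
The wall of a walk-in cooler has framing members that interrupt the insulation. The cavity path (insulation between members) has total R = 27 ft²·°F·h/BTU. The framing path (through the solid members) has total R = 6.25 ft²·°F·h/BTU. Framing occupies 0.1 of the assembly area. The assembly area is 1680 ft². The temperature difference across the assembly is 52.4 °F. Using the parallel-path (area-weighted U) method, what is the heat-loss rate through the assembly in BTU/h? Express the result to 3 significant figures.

U_eff = 0.9/27 + 0.1/6.25 = 0.03333 + 0.016 = 0.04933
R_eff = 1/U_eff = 20.27 ft²·°F·h/BTU
Q = 1680 × 52.4 / 20.27 = 4343 BTU/h

4340 BTU/h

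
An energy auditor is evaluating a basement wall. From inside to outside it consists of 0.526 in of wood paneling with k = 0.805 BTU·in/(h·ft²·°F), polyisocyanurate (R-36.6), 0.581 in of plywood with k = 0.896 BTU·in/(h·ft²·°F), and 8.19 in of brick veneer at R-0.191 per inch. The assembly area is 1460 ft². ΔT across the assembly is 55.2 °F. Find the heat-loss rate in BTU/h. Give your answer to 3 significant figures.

0.526/0.805 = 0.6534
0.581/0.896 = 0.6484
8.19 × 0.191 = 1.564
R_total = 0.6534 + 36.6 + 0.6484 + 1.564 = 39.47 ft²·°F·h/BTU
Q = A·ΔT/R = 1460 × 55.2 / 39.47 = 2042 BTU/h

2040 BTU/h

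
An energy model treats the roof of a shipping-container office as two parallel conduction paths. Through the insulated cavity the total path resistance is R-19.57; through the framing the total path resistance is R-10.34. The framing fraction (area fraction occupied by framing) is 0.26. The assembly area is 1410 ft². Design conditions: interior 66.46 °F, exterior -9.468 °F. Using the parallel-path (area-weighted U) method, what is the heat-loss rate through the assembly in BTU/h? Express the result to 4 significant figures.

6740 BTU/h

U_eff = 0.74/19.57 + 0.26/10.34 = 0.037813 + 0.025145 = 0.062958
R_eff = 1/U_eff = 15.884 ft²·°F·h/BTU
Q = 1410 × (66.46 − (-9.468)) / 15.884 = 6740.2 BTU/h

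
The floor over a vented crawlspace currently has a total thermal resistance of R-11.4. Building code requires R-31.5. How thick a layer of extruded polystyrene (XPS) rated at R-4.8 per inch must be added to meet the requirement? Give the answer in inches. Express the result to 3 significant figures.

4.19 in

ΔR = 31.5 − 11.4 = 20.1 ft²·°F·h/BTU
L = ΔR / (R/in) = 20.1/4.8 = 4.188 in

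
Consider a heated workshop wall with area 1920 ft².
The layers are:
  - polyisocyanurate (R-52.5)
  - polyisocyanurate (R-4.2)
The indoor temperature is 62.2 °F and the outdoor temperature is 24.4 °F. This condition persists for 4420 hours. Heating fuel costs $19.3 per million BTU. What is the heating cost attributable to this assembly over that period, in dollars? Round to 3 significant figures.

R_total = 52.5 + 4.2 = 56.7 ft²·°F·h/BTU
Q = 1920 × (62.2 − 24.4) / 56.7 = 1280 BTU/h
E = 1280 × 4420 = 5658000 BTU
Cost = 5658000/10⁶ × 19.3 = $109.2

109 dollars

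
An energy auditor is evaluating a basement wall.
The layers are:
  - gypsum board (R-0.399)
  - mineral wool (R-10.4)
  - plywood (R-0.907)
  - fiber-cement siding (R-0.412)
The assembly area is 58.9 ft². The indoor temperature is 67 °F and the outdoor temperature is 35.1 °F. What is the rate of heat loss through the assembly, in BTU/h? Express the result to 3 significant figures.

R_total = 0.399 + 10.4 + 0.907 + 0.412 = 12.12 ft²·°F·h/BTU
Q = A·ΔT/R = 58.9 × (67 − 35.1) / 12.12 = 155.1 BTU/h

155 BTU/h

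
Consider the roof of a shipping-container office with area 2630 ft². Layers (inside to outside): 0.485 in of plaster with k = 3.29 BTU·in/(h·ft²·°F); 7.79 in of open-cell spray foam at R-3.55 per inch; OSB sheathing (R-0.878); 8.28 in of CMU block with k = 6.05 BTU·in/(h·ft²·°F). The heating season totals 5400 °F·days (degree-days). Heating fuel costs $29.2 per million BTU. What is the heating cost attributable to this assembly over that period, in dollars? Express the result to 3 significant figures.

331 dollars

0.485/3.29 = 0.1474
7.79 × 3.55 = 27.65
8.28/6.05 = 1.369
R_total = 0.1474 + 27.65 + 0.878 + 1.369 = 30.05 ft²·°F·h/BTU
E = A × HDD × 24 / R = 2630 × 5400 × 24 / 30.05 = 11340000 BTU
Cost = 11340000/10⁶ × 29.2 = $331.2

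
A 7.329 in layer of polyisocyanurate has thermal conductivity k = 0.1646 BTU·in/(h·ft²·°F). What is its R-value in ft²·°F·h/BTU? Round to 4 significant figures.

44.53 ft²·°F·h/BTU

R = L/k = 7.329/0.1646 = 44.526 ft²·°F·h/BTU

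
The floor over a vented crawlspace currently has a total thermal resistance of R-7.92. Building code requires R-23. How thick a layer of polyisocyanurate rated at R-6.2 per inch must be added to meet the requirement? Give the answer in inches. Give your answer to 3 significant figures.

2.43 in

ΔR = 23 − 7.92 = 15.08 ft²·°F·h/BTU
L = ΔR / (R/in) = 15.08/6.2 = 2.432 in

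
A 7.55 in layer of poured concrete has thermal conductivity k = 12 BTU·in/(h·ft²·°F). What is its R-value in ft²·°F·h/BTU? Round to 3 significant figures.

R = L/k = 7.55/12 = 0.6292 ft²·°F·h/BTU

0.629 ft²·°F·h/BTU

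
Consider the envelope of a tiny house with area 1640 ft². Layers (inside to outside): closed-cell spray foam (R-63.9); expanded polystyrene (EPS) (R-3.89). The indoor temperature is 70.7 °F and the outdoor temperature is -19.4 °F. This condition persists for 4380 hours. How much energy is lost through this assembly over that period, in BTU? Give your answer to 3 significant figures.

9550000 BTU

R_total = 63.9 + 3.89 = 67.79 ft²·°F·h/BTU
Q = 1640 × (70.7 − (-19.4)) / 67.79 = 2180 BTU/h
E = 2180 × 4380 = 9547000 BTU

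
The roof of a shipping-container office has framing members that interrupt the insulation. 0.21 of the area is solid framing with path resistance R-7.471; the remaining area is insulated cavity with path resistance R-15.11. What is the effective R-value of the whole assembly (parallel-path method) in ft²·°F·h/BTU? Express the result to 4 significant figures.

12.44 ft²·°F·h/BTU

U_eff = 0.79/15.11 + 0.21/7.471 = 0.052283 + 0.028109 = 0.080392
R_eff = 1/U_eff = 12.439 ft²·°F·h/BTU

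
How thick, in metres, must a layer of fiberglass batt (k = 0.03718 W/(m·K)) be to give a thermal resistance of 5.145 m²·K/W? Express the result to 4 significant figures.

0.1913 m

L = R·k = 5.145 × 0.03718 = 0.19129 m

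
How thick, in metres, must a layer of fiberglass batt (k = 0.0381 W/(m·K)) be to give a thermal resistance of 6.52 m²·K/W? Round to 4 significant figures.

0.2484 m

L = R·k = 6.52 × 0.0381 = 0.24841 m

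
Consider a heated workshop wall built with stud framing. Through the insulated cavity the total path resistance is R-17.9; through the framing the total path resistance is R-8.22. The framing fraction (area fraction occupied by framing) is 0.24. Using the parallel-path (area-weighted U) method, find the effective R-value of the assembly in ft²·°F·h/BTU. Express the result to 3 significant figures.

U_eff = 0.76/17.9 + 0.24/8.22 = 0.04246 + 0.0292 = 0.07166
R_eff = 1/U_eff = 13.96 ft²·°F·h/BTU

14.0 ft²·°F·h/BTU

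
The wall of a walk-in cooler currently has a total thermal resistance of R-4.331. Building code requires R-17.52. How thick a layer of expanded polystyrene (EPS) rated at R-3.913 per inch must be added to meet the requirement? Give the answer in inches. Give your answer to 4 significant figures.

ΔR = 17.52 − 4.331 = 13.189 ft²·°F·h/BTU
L = ΔR / (R/in) = 13.189/3.913 = 3.3706 in

3.371 in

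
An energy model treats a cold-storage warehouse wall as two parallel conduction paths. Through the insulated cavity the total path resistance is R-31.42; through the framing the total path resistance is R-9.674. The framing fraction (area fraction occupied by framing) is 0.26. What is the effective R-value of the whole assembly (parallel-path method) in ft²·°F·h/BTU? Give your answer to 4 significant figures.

19.83 ft²·°F·h/BTU

U_eff = 0.74/31.42 + 0.26/9.674 = 0.023552 + 0.026876 = 0.050428
R_eff = 1/U_eff = 19.83 ft²·°F·h/BTU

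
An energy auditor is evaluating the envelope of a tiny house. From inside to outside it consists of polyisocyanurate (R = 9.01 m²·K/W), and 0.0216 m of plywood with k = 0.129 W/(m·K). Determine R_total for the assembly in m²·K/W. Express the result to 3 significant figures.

9.18 m²·K/W

0.0216/0.129 = 0.1674
R_total = 9.01 + 0.1674 = 9.177 m²·K/W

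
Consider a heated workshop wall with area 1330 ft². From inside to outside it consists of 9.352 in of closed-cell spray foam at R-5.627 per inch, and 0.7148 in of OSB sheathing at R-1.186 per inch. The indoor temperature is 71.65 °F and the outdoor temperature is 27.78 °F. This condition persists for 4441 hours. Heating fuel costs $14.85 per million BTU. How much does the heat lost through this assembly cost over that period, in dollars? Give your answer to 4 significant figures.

9.352 × 5.627 = 52.624
0.7148 × 1.186 = 0.84775
R_total = 52.624 + 0.84775 = 53.471 ft²·°F·h/BTU
Q = 1330 × (71.65 − 27.78) / 53.471 = 1091.2 BTU/h
E = 1091.2 × 4441 = 4845900 BTU
Cost = 4845900/10⁶ × 14.85 = $71.962

71.96 dollars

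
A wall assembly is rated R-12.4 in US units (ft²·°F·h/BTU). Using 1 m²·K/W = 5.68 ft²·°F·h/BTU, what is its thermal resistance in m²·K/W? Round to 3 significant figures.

R_SI = 12.4/5.68 = 2.183

2.18 m²·K/W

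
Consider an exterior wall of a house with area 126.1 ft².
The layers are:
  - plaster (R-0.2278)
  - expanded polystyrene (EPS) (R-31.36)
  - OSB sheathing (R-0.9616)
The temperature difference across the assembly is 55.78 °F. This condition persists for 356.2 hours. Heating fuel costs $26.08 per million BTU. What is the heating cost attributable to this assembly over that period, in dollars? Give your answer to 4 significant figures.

2.007 dollars

R_total = 0.2278 + 31.36 + 0.9616 = 32.549 ft²·°F·h/BTU
Q = 126.1 × 55.78 / 32.549 = 216.1 BTU/h
E = 216.1 × 356.2 = 76974 BTU
Cost = 76974/10⁶ × 26.08 = $2.0075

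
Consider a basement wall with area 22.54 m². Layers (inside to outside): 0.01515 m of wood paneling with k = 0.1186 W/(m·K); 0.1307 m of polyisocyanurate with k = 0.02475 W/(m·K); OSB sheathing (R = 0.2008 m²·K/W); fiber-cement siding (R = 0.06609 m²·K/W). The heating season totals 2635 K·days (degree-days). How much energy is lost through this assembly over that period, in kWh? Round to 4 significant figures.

251.2 kWh

0.01515/0.1186 = 0.12774
0.1307/0.02475 = 5.2808
R_total = 0.12774 + 5.2808 + 0.2008 + 0.06609 = 5.6754 m²·K/W
E = A × HDD × 24 / R / 1000 = 22.54 × 2635 × 24 / 5.6754 / 1000 = 251.16 kWh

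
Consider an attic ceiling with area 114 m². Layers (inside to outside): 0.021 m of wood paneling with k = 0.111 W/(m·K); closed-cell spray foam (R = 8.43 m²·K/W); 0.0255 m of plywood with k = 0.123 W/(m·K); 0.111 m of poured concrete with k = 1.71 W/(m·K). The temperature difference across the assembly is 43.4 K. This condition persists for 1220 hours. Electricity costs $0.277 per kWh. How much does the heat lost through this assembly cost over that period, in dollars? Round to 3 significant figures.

188 dollars

0.021/0.111 = 0.1892
0.0255/0.123 = 0.2073
0.111/1.71 = 0.06491
R_total = 0.1892 + 8.43 + 0.2073 + 0.06491 = 8.891 m²·K/W
Q = 114 × 43.4 / 8.891 = 556.4 W
E = 556.4 W × 1220 h / 1000 = 678.9 kWh
Cost = 678.9 × 0.277 = $188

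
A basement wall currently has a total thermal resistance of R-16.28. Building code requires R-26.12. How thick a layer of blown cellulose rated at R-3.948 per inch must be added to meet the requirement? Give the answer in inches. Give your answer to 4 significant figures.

ΔR = 26.12 − 16.28 = 9.84 ft²·°F·h/BTU
L = ΔR / (R/in) = 9.84/3.948 = 2.4924 in

2.492 in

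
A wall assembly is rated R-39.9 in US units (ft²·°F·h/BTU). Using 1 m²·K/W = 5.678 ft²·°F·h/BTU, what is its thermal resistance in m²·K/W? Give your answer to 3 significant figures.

7.03 m²·K/W

R_SI = 39.9/5.678 = 7.027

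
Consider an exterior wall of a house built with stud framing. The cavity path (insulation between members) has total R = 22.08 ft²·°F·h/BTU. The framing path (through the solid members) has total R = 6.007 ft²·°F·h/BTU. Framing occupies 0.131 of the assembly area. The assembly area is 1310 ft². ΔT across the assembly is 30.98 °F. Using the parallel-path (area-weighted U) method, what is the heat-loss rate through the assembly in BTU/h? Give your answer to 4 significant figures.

U_eff = 0.869/22.08 + 0.131/6.007 = 0.039357 + 0.021808 = 0.061165
R_eff = 1/U_eff = 16.349 ft²·°F·h/BTU
Q = 1310 × 30.98 / 16.349 = 2482.3 BTU/h

2482 BTU/h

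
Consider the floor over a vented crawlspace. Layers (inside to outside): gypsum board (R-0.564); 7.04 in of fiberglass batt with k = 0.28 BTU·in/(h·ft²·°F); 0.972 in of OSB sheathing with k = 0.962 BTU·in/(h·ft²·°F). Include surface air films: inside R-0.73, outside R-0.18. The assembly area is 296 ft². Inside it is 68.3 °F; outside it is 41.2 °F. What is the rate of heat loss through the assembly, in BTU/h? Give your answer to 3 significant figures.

290 BTU/h

7.04/0.28 = 25.14
0.972/0.962 = 1.01
R_total = 0.73 + 0.564 + 25.14 + 1.01 + 0.18 = 27.63 ft²·°F·h/BTU
Q = A·ΔT/R = 296 × (68.3 − 41.2) / 27.63 = 290.4 BTU/h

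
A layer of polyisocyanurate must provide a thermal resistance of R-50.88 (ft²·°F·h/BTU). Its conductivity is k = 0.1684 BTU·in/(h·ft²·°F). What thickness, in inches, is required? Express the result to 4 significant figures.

L = R × k = 50.88 × 0.1684 = 8.5682 in

8.568 in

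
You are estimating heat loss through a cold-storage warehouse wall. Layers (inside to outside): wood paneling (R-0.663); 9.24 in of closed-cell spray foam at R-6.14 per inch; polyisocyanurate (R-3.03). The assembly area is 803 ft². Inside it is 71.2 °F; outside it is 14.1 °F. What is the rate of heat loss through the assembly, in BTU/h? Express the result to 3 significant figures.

9.24 × 6.14 = 56.73
R_total = 0.663 + 56.73 + 3.03 = 60.43 ft²·°F·h/BTU
Q = A·ΔT/R = 803 × (71.2 − 14.1) / 60.43 = 758.8 BTU/h

759 BTU/h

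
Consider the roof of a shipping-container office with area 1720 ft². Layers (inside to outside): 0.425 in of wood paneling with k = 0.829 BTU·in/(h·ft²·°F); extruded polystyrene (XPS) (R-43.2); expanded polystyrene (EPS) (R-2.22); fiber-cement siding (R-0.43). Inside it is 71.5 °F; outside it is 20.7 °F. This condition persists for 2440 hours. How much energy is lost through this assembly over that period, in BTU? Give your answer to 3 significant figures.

0.425/0.829 = 0.5127
R_total = 0.5127 + 43.2 + 2.22 + 0.43 = 46.36 ft²·°F·h/BTU
Q = 1720 × (71.5 − 20.7) / 46.36 = 1885 BTU/h
E = 1885 × 2440 = 4598000 BTU

4600000 BTU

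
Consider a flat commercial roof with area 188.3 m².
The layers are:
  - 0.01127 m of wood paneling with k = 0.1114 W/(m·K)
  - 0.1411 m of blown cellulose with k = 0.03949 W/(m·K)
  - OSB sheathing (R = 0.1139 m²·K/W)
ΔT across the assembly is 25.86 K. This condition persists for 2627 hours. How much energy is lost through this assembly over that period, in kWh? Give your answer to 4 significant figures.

3377 kWh

0.01127/0.1114 = 0.10117
0.1411/0.03949 = 3.5731
R_total = 0.10117 + 3.5731 + 0.1139 = 3.7881 m²·K/W
Q = 188.3 × 25.86 / 3.7881 = 1285.4 W
E = 1285.4 W × 2627 h / 1000 = 3376.9 kWh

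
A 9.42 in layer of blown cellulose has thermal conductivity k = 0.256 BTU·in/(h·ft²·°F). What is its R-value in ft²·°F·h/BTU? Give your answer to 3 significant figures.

R = L/k = 9.42/0.256 = 36.8 ft²·°F·h/BTU

36.8 ft²·°F·h/BTU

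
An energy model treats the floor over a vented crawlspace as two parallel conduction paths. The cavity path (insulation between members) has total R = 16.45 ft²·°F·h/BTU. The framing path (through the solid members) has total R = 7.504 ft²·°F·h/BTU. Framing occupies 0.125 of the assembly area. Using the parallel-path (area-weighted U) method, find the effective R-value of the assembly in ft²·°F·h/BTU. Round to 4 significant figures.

14.32 ft²·°F·h/BTU

U_eff = 0.875/16.45 + 0.125/7.504 = 0.053191 + 0.016658 = 0.069849
R_eff = 1/U_eff = 14.317 ft²·°F·h/BTU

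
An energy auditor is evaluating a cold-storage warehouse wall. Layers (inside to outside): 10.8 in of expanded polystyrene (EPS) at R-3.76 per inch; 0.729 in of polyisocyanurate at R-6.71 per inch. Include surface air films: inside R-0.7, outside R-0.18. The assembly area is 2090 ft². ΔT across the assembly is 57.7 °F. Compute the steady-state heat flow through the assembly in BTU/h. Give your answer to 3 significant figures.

10.8 × 3.76 = 40.61
0.729 × 6.71 = 4.892
R_total = 0.7 + 40.61 + 4.892 + 0.18 = 46.38 ft²·°F·h/BTU
Q = A·ΔT/R = 2090 × 57.7 / 46.38 = 2600 BTU/h

2600 BTU/h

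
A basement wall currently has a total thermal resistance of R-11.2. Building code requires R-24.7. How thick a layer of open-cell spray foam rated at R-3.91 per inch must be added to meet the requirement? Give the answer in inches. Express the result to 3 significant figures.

3.45 in

ΔR = 24.7 − 11.2 = 13.5 ft²·°F·h/BTU
L = ΔR / (R/in) = 13.5/3.91 = 3.453 in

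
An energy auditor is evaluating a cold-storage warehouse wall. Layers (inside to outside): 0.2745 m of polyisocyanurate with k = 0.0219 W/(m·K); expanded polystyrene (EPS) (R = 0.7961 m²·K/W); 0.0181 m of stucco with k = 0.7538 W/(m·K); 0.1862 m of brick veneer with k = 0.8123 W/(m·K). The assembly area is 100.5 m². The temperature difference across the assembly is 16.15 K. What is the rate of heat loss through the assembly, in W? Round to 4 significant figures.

0.2745/0.0219 = 12.534
0.0181/0.7538 = 0.024012
0.1862/0.8123 = 0.22923
R_total = 12.534 + 0.7961 + 0.024012 + 0.22923 = 13.584 m²·K/W
Q = A·ΔT/R = 100.5 × 16.15 / 13.584 = 119.49 W

119.5 W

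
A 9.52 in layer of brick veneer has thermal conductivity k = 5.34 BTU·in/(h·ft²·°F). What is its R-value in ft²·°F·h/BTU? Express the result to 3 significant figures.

1.78 ft²·°F·h/BTU

R = L/k = 9.52/5.34 = 1.783 ft²·°F·h/BTU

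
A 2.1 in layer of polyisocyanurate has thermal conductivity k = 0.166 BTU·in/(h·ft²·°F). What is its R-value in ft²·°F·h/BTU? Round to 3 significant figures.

R = L/k = 2.1/0.166 = 12.65 ft²·°F·h/BTU

12.7 ft²·°F·h/BTU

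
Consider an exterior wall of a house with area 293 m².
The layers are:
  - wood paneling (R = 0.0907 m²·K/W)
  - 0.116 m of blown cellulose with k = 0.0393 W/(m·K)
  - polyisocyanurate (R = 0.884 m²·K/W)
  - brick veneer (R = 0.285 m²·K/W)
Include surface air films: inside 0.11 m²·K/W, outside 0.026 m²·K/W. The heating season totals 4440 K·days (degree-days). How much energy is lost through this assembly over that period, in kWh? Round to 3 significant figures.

0.116/0.0393 = 2.952
R_total = 0.11 + 0.0907 + 2.952 + 0.884 + 0.285 + 0.026 = 4.347 m²·K/W
E = A × HDD × 24 / R / 1000 = 293 × 4440 × 24 / 4.347 / 1000 = 7182 kWh

7180 kWh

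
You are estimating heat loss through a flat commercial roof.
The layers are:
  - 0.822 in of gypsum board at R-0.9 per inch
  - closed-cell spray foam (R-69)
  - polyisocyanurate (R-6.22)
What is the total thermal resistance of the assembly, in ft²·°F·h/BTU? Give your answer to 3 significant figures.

0.822 × 0.9 = 0.7398
R_total = 0.7398 + 69 + 6.22 = 75.96 ft²·°F·h/BTU

76.0 ft²·°F·h/BTU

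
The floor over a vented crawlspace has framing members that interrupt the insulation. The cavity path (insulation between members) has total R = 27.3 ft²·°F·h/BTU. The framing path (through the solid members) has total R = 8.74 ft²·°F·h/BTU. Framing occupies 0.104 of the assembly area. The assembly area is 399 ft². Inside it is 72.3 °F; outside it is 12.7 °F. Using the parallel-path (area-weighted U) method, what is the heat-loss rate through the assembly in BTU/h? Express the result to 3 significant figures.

U_eff = 0.896/27.3 + 0.104/8.74 = 0.03282 + 0.0119 = 0.04472
R_eff = 1/U_eff = 22.36 ft²·°F·h/BTU
Q = 399 × (72.3 − 12.7) / 22.36 = 1063 BTU/h

1060 BTU/h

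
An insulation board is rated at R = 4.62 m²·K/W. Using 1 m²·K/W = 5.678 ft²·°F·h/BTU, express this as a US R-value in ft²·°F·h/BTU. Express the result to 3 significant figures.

26.2 ft²·°F·h/BTU

R_US = 4.62 × 5.678 = 26.23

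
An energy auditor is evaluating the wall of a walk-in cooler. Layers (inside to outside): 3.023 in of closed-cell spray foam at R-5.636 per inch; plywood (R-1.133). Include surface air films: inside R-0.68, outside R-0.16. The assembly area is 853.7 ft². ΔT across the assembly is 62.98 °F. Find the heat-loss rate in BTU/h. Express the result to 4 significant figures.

2828 BTU/h

3.023 × 5.636 = 17.038
R_total = 0.68 + 17.038 + 1.133 + 0.16 = 19.011 ft²·°F·h/BTU
Q = A·ΔT/R = 853.7 × 62.98 / 19.011 = 2828.2 BTU/h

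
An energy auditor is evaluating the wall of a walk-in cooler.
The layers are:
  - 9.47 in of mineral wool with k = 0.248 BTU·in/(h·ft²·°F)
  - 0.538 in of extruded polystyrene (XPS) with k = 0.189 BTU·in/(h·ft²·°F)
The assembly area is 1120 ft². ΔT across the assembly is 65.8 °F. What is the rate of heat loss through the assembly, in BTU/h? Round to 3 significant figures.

9.47/0.248 = 38.19
0.538/0.189 = 2.847
R_total = 38.19 + 2.847 = 41.03 ft²·°F·h/BTU
Q = A·ΔT/R = 1120 × 65.8 / 41.03 = 1796 BTU/h

1800 BTU/h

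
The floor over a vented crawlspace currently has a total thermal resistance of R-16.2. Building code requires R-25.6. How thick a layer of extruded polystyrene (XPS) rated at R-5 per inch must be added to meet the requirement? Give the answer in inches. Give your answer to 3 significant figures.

1.88 in

ΔR = 25.6 − 16.2 = 9.4 ft²·°F·h/BTU
L = ΔR / (R/in) = 9.4/5 = 1.88 in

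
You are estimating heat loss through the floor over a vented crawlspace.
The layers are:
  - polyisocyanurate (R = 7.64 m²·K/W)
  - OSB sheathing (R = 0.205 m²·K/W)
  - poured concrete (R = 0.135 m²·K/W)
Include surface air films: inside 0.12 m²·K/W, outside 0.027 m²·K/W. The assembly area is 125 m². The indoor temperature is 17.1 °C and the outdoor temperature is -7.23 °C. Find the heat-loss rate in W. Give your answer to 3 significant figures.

R_total = 0.12 + 7.64 + 0.205 + 0.135 + 0.027 = 8.127 m²·K/W
Q = A·ΔT/R = 125 × (17.1 − (-7.23)) / 8.127 = 374.2 W

374 W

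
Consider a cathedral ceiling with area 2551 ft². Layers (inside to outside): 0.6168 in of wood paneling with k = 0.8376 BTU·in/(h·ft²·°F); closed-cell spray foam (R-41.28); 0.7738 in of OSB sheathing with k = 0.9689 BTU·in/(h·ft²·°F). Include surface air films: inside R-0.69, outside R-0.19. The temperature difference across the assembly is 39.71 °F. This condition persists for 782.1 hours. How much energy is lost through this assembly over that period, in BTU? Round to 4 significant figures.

0.6168/0.8376 = 0.73639
0.7738/0.9689 = 0.79864
R_total = 0.69 + 0.73639 + 41.28 + 0.79864 + 0.19 = 43.695 ft²·°F·h/BTU
Q = 2551 × 39.71 / 43.695 = 2318.3 BTU/h
E = 2318.3 × 782.1 = 1813200 BTU

1813000 BTU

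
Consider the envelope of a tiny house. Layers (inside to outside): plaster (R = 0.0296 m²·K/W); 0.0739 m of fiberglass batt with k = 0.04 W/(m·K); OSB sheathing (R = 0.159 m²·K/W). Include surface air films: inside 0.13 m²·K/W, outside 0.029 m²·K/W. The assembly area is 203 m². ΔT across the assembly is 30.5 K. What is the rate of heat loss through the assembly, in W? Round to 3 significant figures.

0.0739/0.04 = 1.847
R_total = 0.13 + 0.0296 + 1.847 + 0.159 + 0.029 = 2.195 m²·K/W
Q = A·ΔT/R = 203 × 30.5 / 2.195 = 2821 W

2820 W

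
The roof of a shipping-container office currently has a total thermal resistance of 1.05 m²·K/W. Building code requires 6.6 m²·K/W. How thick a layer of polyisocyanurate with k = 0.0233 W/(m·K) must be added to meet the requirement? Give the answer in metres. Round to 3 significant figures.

0.129 m

ΔR = 6.6 − 1.05 = 5.55 m²·K/W
L = ΔR × k = 5.55 × 0.0233 = 0.1293 m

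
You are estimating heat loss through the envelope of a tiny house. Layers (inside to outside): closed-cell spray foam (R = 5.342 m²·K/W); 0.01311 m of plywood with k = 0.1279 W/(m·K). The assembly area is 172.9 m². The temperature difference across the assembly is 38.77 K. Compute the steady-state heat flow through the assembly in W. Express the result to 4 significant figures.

0.01311/0.1279 = 0.1025
R_total = 5.342 + 0.1025 = 5.4445 m²·K/W
Q = A·ΔT/R = 172.9 × 38.77 / 5.4445 = 1231.2 W

1231 W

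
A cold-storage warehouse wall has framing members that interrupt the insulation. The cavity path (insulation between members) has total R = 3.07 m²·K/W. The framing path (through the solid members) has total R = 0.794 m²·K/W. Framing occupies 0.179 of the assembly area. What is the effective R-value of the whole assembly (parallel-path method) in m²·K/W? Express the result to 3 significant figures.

2.03 m²·K/W

U_eff = 0.821/3.07 + 0.179/0.794 = 0.2674 + 0.2254 = 0.4929
R_eff = 1/U_eff = 2.029 m²·K/W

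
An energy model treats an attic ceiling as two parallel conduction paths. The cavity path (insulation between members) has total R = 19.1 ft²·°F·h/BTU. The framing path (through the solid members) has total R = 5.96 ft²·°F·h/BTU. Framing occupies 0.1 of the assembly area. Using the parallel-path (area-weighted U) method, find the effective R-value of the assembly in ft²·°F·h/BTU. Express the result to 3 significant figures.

U_eff = 0.9/19.1 + 0.1/5.96 = 0.04712 + 0.01678 = 0.0639
R_eff = 1/U_eff = 15.65 ft²·°F·h/BTU

15.6 ft²·°F·h/BTU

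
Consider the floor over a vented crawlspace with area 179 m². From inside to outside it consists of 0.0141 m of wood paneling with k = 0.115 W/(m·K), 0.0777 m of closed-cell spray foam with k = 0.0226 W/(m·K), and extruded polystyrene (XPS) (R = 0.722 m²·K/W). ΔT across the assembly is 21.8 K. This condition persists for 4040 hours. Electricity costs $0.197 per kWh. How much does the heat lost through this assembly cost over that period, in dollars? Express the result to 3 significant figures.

0.0141/0.115 = 0.1226
0.0777/0.0226 = 3.438
R_total = 0.1226 + 3.438 + 0.722 = 4.283 m²·K/W
Q = 179 × 21.8 / 4.283 = 911.2 W
E = 911.2 W × 4040 h / 1000 = 3681 kWh
Cost = 3681 × 0.197 = $725.2

725 dollars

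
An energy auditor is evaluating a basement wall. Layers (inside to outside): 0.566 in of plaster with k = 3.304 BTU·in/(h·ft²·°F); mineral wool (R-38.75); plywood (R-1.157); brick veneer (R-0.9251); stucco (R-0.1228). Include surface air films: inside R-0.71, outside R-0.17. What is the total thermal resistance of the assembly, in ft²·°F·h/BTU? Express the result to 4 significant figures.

0.566/3.304 = 0.17131
R_total = 0.71 + 0.17131 + 38.75 + 1.157 + 0.9251 + 0.1228 + 0.17 = 42.006 ft²·°F·h/BTU

42.01 ft²·°F·h/BTU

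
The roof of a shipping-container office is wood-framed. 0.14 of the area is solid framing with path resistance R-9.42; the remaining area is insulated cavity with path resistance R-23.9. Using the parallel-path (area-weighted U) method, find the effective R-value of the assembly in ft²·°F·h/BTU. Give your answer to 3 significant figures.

19.7 ft²·°F·h/BTU

U_eff = 0.86/23.9 + 0.14/9.42 = 0.03598 + 0.01486 = 0.05085
R_eff = 1/U_eff = 19.67 ft²·°F·h/BTU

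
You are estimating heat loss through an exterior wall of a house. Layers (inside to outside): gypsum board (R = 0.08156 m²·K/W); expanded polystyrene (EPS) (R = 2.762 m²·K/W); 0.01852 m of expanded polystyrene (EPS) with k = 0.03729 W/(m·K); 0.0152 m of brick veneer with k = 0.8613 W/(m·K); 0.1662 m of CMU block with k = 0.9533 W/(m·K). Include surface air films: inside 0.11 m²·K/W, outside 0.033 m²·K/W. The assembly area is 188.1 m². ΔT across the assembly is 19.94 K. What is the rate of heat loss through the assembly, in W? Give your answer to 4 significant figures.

1021 W

0.01852/0.03729 = 0.49665
0.0152/0.8613 = 0.017648
0.1662/0.9533 = 0.17434
R_total = 0.11 + 0.08156 + 2.762 + 0.49665 + 0.017648 + 0.17434 + 0.033 = 3.6752 m²·K/W
Q = A·ΔT/R = 188.1 × 19.94 / 3.6752 = 1020.5 W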